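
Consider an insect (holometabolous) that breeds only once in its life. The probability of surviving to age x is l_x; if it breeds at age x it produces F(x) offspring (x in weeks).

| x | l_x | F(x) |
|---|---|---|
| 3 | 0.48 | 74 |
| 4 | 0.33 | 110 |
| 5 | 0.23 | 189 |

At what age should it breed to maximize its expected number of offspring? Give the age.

Expected offspring if breeding at age x = l_x × F(x):
  age 3: 0.48 × 74 = 35.520
  age 4: 0.33 × 110 = 36.300
  age 5: 0.23 × 189 = 43.470
Maximum at age 5 (43.470).

5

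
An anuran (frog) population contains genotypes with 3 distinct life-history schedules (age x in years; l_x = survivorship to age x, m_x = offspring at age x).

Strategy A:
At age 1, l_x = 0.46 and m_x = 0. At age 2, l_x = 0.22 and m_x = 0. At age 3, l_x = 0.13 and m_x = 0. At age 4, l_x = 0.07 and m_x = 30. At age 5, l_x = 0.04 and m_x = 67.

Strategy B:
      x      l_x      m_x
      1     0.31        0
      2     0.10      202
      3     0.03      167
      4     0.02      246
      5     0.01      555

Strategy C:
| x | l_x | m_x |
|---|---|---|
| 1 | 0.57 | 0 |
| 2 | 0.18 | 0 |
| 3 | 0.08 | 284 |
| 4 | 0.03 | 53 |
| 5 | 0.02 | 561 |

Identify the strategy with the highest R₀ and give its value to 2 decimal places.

35.68

Strategy A: R₀ = 0.46×0 + 0.22×0 + 0.13×0 + 0.07×30 + 0.04×67 = 4.7800
Strategy B: R₀ = 0.31×0 + 0.10×202 + 0.03×167 + 0.02×246 + 0.01×555 = 35.6800
Strategy C: R₀ = 0.57×0 + 0.18×0 + 0.08×284 + 0.03×53 + 0.02×561 = 35.5300
Highest R₀: strategy B with 35.6800.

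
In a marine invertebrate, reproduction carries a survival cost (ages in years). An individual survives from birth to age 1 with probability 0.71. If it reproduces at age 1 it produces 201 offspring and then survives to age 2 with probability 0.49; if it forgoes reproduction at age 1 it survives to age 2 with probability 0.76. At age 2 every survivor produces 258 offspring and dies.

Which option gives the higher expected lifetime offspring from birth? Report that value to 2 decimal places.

breed at age 1: R₀ = 0.71 × (201 + 0.49 × 258) = 0.71 × 327.4200 = 232.4682
delay to age 2: R₀ = 0.71 × (0.76 × 258) = 0.71 × 196.0800 = 139.2168
Higher: breed at age 1 (232.4682).

232.47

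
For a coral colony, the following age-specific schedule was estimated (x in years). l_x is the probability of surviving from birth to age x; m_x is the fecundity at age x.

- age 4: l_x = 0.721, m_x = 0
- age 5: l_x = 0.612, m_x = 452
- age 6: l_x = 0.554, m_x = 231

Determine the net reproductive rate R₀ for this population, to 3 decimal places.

R₀ = Σ l_x m_x:
  age 4: 0.721 × 0 = 0.0000
  age 5: 0.612 × 452 = 276.6240
  age 6: 0.554 × 231 = 127.9740
R₀ = 0.0000 + 276.6240 + 127.9740 = 404.5980

404.598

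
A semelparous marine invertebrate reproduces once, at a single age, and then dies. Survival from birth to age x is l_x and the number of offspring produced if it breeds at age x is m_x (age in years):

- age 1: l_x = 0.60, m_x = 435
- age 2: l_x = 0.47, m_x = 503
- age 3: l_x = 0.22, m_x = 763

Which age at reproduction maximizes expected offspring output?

Expected offspring if breeding at age x = l_x × m_x:
  age 1: 0.60 × 435 = 261.000
  age 2: 0.47 × 503 = 236.410
  age 3: 0.22 × 763 = 167.860
Maximum at age 1 (261.000).

1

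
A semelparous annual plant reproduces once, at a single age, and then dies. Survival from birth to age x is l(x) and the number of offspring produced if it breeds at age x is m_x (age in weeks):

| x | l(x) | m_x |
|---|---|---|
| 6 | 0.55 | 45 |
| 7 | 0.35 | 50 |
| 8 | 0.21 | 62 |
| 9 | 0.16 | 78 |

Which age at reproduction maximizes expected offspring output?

Expected offspring if breeding at age x = l(x) × m_x:
  age 6: 0.55 × 45 = 24.750
  age 7: 0.35 × 50 = 17.500
  age 8: 0.21 × 62 = 13.020
  age 9: 0.16 × 78 = 12.480
Maximum at age 6 (24.750).

6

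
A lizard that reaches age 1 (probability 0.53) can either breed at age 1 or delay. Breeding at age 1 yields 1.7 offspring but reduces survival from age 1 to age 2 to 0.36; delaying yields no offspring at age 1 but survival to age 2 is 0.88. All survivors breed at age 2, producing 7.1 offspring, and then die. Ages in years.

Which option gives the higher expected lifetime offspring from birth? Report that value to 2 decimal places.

breed at age 1: R₀ = 0.53 × (1.7 + 0.36 × 7.1) = 0.53 × 4.2560 = 2.2557
delay to age 2: R₀ = 0.53 × (0.88 × 7.1) = 0.53 × 6.2480 = 3.3114
Higher: delay to age 2 (3.3114).

3.31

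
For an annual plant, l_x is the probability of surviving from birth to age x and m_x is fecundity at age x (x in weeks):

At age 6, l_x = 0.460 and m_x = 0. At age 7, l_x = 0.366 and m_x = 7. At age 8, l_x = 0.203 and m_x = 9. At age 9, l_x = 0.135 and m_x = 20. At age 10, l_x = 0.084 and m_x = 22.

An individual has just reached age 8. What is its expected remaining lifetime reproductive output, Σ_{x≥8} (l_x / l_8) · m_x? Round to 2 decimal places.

31.40

l_8 = 0.203. Conditional survival from age 8 to x is l_x / l_8.
  x=8: (0.203/0.203) × 9 = 9.0000
  x=9: (0.135/0.203) × 20 = 13.3005
  x=10: (0.084/0.203) × 22 = 9.1034
Sum = 9.0000 + 13.3005 + 9.1034 = 31.4039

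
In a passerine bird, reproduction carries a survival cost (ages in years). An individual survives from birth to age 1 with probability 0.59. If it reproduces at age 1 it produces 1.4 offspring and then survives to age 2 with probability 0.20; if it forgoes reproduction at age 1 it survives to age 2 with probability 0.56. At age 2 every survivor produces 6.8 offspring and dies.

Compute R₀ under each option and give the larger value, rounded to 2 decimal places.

breed at age 1: R₀ = 0.59 × (1.4 + 0.20 × 6.8) = 0.59 × 2.7600 = 1.6284
delay to age 2: R₀ = 0.59 × (0.56 × 6.8) = 0.59 × 3.8080 = 2.2467
Higher: delay to age 2 (2.2467).

2.25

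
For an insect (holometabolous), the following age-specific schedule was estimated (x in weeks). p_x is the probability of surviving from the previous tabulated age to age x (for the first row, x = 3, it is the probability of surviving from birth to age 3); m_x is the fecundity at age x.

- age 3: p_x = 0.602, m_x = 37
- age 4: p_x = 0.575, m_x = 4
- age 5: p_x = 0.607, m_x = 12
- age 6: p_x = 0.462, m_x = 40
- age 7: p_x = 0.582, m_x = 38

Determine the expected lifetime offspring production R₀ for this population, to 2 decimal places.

32.21

Survivorship from birth: l_x = p_3·p_4·…·p_x.
  l_3 = 0.60200
  l_4 = 0.34615
  l_5 = 0.21011
  l_6 = 0.09707
  l_7 = 0.05650
R₀ = Σ l_x m_x:
  age 3: 0.60200 × 37 = 22.2740
  age 4: 0.34615 × 4 = 1.3846
  age 5: 0.21011 × 12 = 2.5213
  age 6: 0.09707 × 40 = 3.8828
  age 7: 0.05650 × 38 = 2.1470
R₀ = 22.2740 + 1.3846 + 2.5213 + 3.8828 + 2.1470 = 32.2097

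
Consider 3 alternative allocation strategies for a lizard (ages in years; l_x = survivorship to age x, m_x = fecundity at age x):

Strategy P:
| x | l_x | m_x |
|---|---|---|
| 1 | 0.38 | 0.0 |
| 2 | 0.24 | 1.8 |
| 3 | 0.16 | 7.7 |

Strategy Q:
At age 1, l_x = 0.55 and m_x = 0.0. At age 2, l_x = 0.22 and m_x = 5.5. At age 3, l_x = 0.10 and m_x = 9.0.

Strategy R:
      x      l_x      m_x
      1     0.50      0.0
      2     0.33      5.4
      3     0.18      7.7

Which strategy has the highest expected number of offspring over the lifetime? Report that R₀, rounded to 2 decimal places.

3.17

Strategy P: R₀ = 0.38×0.0 + 0.24×1.8 + 0.16×7.7 = 1.6640
Strategy Q: R₀ = 0.55×0.0 + 0.22×5.5 + 0.10×9.0 = 2.1100
Strategy R: R₀ = 0.50×0.0 + 0.33×5.4 + 0.18×7.7 = 3.1680
Highest R₀: strategy R with 3.1680.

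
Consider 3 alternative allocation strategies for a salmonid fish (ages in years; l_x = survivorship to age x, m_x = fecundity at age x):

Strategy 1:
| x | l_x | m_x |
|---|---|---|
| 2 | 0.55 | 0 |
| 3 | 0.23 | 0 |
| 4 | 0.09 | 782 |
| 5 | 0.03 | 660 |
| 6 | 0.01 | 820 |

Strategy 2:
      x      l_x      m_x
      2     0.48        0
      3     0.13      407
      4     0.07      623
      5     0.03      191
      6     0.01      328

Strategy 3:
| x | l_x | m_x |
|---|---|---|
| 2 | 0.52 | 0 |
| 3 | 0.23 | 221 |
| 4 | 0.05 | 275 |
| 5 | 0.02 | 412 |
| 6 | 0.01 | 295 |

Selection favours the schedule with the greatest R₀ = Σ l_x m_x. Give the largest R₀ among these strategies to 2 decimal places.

105.53

Strategy 1: R₀ = 0.55×0 + 0.23×0 + 0.09×782 + 0.03×660 + 0.01×820 = 98.3800
Strategy 2: R₀ = 0.48×0 + 0.13×407 + 0.07×623 + 0.03×191 + 0.01×328 = 105.5300
Strategy 3: R₀ = 0.52×0 + 0.23×221 + 0.05×275 + 0.02×412 + 0.01×295 = 75.7700
Highest R₀: strategy 2 with 105.5300.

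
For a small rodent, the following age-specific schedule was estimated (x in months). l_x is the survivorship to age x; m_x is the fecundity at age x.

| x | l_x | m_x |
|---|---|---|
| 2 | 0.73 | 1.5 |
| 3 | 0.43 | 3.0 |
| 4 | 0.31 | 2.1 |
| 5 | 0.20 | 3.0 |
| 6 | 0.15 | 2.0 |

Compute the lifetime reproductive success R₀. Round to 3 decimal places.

R₀ = Σ l_x m_x:
  age 2: 0.73 × 1.5 = 1.0950
  age 3: 0.43 × 3.0 = 1.2900
  age 4: 0.31 × 2.1 = 0.6510
  age 5: 0.20 × 3.0 = 0.6000
  age 6: 0.15 × 2.0 = 0.3000
R₀ = 1.0950 + 1.2900 + 0.6510 + 0.6000 + 0.3000 = 3.9360

3.936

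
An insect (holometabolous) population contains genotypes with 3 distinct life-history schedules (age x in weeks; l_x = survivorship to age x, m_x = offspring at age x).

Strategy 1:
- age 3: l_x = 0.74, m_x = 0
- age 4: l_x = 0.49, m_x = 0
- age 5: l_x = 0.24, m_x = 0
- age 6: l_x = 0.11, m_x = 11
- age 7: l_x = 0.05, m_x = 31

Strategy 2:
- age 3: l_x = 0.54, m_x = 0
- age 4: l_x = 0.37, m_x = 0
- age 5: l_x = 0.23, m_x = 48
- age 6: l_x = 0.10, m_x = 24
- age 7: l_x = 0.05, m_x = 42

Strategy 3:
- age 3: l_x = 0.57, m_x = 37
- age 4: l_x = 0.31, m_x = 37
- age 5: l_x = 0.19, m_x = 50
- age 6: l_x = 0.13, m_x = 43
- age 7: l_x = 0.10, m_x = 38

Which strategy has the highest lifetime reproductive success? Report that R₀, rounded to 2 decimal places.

51.45

Strategy 1: R₀ = 0.74×0 + 0.49×0 + 0.24×0 + 0.11×11 + 0.05×31 = 2.7600
Strategy 2: R₀ = 0.54×0 + 0.37×0 + 0.23×48 + 0.10×24 + 0.05×42 = 15.5400
Strategy 3: R₀ = 0.57×37 + 0.31×37 + 0.19×50 + 0.13×43 + 0.10×38 = 51.4500
Highest R₀: strategy 3 with 51.4500.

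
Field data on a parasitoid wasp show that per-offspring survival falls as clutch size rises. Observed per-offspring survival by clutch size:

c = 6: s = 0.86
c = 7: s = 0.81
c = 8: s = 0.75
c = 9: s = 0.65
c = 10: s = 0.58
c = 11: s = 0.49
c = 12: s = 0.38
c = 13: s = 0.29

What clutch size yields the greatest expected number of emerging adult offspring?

Expected emerging adult offspring = c × s(c):
  c=6: 6 × 0.86 = 5.160
  c=7: 7 × 0.81 = 5.670
  c=8: 8 × 0.75 = 6.000
  c=9: 9 × 0.65 = 5.850
  c=10: 10 × 0.58 = 5.800
  c=11: 11 × 0.49 = 5.390
  c=12: 12 × 0.38 = 4.560
  c=13: 13 × 0.29 = 3.770
Maximum at c = 8 (6.000 emerging adult offspring).

8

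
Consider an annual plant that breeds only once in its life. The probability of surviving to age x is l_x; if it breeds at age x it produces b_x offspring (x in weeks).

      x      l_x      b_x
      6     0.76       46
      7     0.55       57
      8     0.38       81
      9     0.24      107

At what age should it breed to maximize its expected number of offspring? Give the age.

6

Expected offspring if breeding at age x = l_x × b_x:
  age 6: 0.76 × 46 = 34.960
  age 7: 0.55 × 57 = 31.350
  age 8: 0.38 × 81 = 30.780
  age 9: 0.24 × 107 = 25.680
Maximum at age 6 (34.960).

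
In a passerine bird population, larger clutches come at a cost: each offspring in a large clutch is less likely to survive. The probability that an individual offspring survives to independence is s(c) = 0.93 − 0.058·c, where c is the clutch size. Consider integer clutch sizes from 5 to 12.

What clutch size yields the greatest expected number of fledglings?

8

Expected fledglings = c × s(c):
  c=5: 5 × 0.640 = 3.200
  c=6: 6 × 0.582 = 3.492
  c=7: 7 × 0.524 = 3.668
  c=8: 8 × 0.466 = 3.728
  c=9: 9 × 0.408 = 3.672
  c=10: 10 × 0.350 = 3.500
  c=11: 11 × 0.292 = 3.212
  c=12: 12 × 0.234 = 2.808
Maximum at c = 8 (3.728 fledglings).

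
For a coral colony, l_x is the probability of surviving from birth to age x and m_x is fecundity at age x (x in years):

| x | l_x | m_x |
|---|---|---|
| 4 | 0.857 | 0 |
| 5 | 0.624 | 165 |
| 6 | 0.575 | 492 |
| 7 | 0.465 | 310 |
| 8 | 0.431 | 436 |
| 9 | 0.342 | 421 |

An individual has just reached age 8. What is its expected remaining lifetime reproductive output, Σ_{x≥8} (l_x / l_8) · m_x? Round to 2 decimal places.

l_8 = 0.431. Conditional survival from age 8 to x is l_x / l_8.
  x=8: (0.431/0.431) × 436 = 436.0000
  x=9: (0.342/0.431) × 421 = 334.0650
Sum = 436.0000 + 334.0650 = 770.0650

770.06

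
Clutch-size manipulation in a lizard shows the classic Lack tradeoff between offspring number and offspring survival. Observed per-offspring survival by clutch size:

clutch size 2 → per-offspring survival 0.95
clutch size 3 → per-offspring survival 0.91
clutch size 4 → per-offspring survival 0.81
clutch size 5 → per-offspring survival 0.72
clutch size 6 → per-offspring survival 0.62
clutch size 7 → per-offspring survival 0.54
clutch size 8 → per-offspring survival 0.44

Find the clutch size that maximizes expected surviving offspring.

7

Expected surviving offspring = c × s(c):
  c=2: 2 × 0.95 = 1.900
  c=3: 3 × 0.91 = 2.730
  c=4: 4 × 0.81 = 3.240
  c=5: 5 × 0.72 = 3.600
  c=6: 6 × 0.62 = 3.720
  c=7: 7 × 0.54 = 3.780
  c=8: 8 × 0.44 = 3.520
Maximum at c = 7 (3.780 surviving offspring).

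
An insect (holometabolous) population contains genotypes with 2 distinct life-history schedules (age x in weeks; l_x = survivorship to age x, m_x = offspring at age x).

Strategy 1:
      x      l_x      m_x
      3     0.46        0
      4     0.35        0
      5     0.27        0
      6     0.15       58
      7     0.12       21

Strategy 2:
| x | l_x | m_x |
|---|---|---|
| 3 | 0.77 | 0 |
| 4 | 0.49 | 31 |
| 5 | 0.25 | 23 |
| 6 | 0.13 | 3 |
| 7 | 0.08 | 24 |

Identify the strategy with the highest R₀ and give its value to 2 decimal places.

Strategy 1: R₀ = 0.46×0 + 0.35×0 + 0.27×0 + 0.15×58 + 0.12×21 = 11.2200
Strategy 2: R₀ = 0.77×0 + 0.49×31 + 0.25×23 + 0.13×3 + 0.08×24 = 23.2500
Highest R₀: strategy 2 with 23.2500.

23.25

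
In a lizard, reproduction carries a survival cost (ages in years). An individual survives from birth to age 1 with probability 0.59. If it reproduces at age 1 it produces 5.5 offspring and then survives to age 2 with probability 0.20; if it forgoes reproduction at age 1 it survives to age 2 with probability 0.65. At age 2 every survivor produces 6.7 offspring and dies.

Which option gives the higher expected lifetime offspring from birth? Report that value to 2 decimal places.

breed at age 1: R₀ = 0.59 × (5.5 + 0.20 × 6.7) = 0.59 × 6.8400 = 4.0356
delay to age 2: R₀ = 0.59 × (0.65 × 6.7) = 0.59 × 4.3550 = 2.5695
Higher: breed at age 1 (4.0356).

4.04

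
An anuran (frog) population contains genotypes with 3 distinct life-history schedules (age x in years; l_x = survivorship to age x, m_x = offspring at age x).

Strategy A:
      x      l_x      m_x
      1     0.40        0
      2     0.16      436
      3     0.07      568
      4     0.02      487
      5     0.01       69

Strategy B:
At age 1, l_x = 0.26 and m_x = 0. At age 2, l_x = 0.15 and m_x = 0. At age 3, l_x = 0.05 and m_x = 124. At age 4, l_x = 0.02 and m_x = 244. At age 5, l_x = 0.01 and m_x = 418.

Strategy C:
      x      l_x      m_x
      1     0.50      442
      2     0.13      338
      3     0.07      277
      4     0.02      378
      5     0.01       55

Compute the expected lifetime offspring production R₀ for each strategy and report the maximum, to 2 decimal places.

Strategy A: R₀ = 0.40×0 + 0.16×436 + 0.07×568 + 0.02×487 + 0.01×69 = 119.9500
Strategy B: R₀ = 0.26×0 + 0.15×0 + 0.05×124 + 0.02×244 + 0.01×418 = 15.2600
Strategy C: R₀ = 0.50×442 + 0.13×338 + 0.07×277 + 0.02×378 + 0.01×55 = 292.4400
Highest R₀: strategy C with 292.4400.

292.44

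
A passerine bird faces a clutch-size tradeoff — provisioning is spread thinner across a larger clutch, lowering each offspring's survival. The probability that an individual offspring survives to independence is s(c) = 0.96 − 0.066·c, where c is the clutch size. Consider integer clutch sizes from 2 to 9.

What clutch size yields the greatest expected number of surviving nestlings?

7

Expected surviving nestlings = c × s(c):
  c=2: 2 × 0.828 = 1.656
  c=3: 3 × 0.762 = 2.286
  c=4: 4 × 0.696 = 2.784
  c=5: 5 × 0.630 = 3.150
  c=6: 6 × 0.564 = 3.384
  c=7: 7 × 0.498 = 3.486
  c=8: 8 × 0.432 = 3.456
  c=9: 9 × 0.366 = 3.294
Maximum at c = 7 (3.486 surviving nestlings).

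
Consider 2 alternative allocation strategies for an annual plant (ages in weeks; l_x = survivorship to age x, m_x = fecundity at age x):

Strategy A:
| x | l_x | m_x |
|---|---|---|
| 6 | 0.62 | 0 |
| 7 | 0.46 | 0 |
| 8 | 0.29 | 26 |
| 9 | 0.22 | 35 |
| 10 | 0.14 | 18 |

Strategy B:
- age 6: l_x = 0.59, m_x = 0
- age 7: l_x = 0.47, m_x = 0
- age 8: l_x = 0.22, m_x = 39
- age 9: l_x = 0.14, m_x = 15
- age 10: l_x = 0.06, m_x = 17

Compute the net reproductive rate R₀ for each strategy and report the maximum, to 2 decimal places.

17.76

Strategy A: R₀ = 0.62×0 + 0.46×0 + 0.29×26 + 0.22×35 + 0.14×18 = 17.7600
Strategy B: R₀ = 0.59×0 + 0.47×0 + 0.22×39 + 0.14×15 + 0.06×17 = 11.7000
Highest R₀: strategy A with 17.7600.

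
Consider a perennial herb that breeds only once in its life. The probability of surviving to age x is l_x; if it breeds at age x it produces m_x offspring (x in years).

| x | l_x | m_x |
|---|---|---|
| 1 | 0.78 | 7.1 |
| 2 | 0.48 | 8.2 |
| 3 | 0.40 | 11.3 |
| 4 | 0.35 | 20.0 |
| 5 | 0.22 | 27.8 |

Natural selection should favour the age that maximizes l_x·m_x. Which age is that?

4

Expected offspring if breeding at age x = l_x × m_x:
  age 1: 0.78 × 7.1 = 5.538
  age 2: 0.48 × 8.2 = 3.936
  age 3: 0.40 × 11.3 = 4.520
  age 4: 0.35 × 20.0 = 7.000
  age 5: 0.22 × 27.8 = 6.116
Maximum at age 4 (7.000).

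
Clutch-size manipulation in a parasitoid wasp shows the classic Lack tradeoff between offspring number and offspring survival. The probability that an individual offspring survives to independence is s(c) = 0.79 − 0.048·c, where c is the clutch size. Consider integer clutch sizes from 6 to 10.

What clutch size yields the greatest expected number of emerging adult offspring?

8

Expected emerging adult offspring = c × s(c):
  c=6: 6 × 0.502 = 3.012
  c=7: 7 × 0.454 = 3.178
  c=8: 8 × 0.406 = 3.248
  c=9: 9 × 0.358 = 3.222
  c=10: 10 × 0.310 = 3.100
Maximum at c = 8 (3.248 emerging adult offspring).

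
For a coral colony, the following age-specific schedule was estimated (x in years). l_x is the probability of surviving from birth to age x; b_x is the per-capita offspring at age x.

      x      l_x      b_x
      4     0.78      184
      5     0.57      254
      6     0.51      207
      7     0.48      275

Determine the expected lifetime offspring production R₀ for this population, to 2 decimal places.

525.87

R₀ = Σ l_x b_x:
  age 4: 0.78 × 184 = 143.5200
  age 5: 0.57 × 254 = 144.7800
  age 6: 0.51 × 207 = 105.5700
  age 7: 0.48 × 275 = 132.0000
R₀ = 143.5200 + 144.7800 + 105.5700 + 132.0000 = 525.8700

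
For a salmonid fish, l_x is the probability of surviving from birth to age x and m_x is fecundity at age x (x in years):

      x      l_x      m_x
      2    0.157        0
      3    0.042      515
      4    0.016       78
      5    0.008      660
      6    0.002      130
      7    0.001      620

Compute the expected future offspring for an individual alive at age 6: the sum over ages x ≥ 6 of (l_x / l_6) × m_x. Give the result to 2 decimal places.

440.00

l_6 = 0.002. Conditional survival from age 6 to x is l_x / l_6.
  x=6: (0.002/0.002) × 130 = 130.0000
  x=7: (0.001/0.002) × 620 = 310.0000
Sum = 130.0000 + 310.0000 = 440.0000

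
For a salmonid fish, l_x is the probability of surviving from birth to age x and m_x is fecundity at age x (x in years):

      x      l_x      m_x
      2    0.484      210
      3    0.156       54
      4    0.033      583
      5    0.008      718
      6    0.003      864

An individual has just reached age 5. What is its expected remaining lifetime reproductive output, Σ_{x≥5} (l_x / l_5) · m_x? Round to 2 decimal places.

l_5 = 0.008. Conditional survival from age 5 to x is l_x / l_5.
  x=5: (0.008/0.008) × 718 = 718.0000
  x=6: (0.003/0.008) × 864 = 324.0000
Sum = 718.0000 + 324.0000 = 1042.0000

1042.00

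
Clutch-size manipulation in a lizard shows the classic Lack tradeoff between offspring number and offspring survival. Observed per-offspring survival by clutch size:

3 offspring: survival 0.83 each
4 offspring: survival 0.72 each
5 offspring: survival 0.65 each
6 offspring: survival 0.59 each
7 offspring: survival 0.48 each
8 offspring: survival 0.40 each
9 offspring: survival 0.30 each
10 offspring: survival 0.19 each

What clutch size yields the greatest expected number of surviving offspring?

Expected surviving offspring = c × s(c):
  c=3: 3 × 0.83 = 2.490
  c=4: 4 × 0.72 = 2.880
  c=5: 5 × 0.65 = 3.250
  c=6: 6 × 0.59 = 3.540
  c=7: 7 × 0.48 = 3.360
  c=8: 8 × 0.40 = 3.200
  c=9: 9 × 0.30 = 2.700
  c=10: 10 × 0.19 = 1.900
Maximum at c = 6 (3.540 surviving offspring).

6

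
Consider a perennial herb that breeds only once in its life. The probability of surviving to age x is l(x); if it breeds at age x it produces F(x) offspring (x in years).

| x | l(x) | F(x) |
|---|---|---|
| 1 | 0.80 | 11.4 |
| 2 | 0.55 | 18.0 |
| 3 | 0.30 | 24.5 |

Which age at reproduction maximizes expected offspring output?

Expected offspring if breeding at age x = l(x) × F(x):
  age 1: 0.80 × 11.4 = 9.120
  age 2: 0.55 × 18.0 = 9.900
  age 3: 0.30 × 24.5 = 7.350
Maximum at age 2 (9.900).

2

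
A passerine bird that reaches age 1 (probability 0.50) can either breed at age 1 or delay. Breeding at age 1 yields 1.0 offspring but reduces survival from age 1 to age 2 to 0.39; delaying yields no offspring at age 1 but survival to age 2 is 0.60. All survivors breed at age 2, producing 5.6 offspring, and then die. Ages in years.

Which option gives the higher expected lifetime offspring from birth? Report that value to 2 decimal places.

1.68

breed at age 1: R₀ = 0.50 × (1.0 + 0.39 × 5.6) = 0.50 × 3.1840 = 1.5920
delay to age 2: R₀ = 0.50 × (0.60 × 5.6) = 0.50 × 3.3600 = 1.6800
Higher: delay to age 2 (1.6800).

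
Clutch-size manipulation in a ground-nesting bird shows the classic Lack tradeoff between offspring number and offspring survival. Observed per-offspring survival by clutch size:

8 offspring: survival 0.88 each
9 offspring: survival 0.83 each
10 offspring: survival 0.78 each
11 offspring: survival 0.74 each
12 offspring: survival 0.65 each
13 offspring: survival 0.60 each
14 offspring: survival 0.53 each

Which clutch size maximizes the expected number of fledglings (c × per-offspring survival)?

11

Expected fledglings = c × s(c):
  c=8: 8 × 0.88 = 7.040
  c=9: 9 × 0.83 = 7.470
  c=10: 10 × 0.78 = 7.800
  c=11: 11 × 0.74 = 8.140
  c=12: 12 × 0.65 = 7.800
  c=13: 13 × 0.60 = 7.800
  c=14: 14 × 0.53 = 7.420
Maximum at c = 11 (8.140 fledglings).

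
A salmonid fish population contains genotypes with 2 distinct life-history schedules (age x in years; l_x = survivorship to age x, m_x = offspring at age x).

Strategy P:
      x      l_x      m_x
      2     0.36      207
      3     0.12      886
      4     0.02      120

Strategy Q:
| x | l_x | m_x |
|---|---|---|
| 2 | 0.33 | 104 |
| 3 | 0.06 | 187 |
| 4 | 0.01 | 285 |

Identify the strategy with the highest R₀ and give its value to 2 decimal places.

Strategy P: R₀ = 0.36×207 + 0.12×886 + 0.02×120 = 183.2400
Strategy Q: R₀ = 0.33×104 + 0.06×187 + 0.01×285 = 48.3900
Highest R₀: strategy P with 183.2400.

183.24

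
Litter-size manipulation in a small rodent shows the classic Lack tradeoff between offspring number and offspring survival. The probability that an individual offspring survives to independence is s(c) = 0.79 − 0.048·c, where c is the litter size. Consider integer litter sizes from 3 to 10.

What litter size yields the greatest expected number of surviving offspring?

Expected surviving offspring = c × s(c):
  c=3: 3 × 0.646 = 1.938
  c=4: 4 × 0.598 = 2.392
  c=5: 5 × 0.550 = 2.750
  c=6: 6 × 0.502 = 3.012
  c=7: 7 × 0.454 = 3.178
  c=8: 8 × 0.406 = 3.248
  c=9: 9 × 0.358 = 3.222
  c=10: 10 × 0.310 = 3.100
Maximum at c = 8 (3.248 surviving offspring).

8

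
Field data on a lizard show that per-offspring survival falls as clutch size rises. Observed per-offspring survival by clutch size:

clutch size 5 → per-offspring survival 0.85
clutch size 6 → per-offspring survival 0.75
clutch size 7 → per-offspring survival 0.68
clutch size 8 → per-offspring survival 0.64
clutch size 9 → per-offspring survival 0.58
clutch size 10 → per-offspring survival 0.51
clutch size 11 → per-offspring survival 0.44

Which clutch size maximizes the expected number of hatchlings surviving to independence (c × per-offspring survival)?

Expected hatchlings surviving to independence = c × s(c):
  c=5: 5 × 0.85 = 4.250
  c=6: 6 × 0.75 = 4.500
  c=7: 7 × 0.68 = 4.760
  c=8: 8 × 0.64 = 5.120
  c=9: 9 × 0.58 = 5.220
  c=10: 10 × 0.51 = 5.100
  c=11: 11 × 0.44 = 4.840
Maximum at c = 9 (5.220 hatchlings surviving to independence).

9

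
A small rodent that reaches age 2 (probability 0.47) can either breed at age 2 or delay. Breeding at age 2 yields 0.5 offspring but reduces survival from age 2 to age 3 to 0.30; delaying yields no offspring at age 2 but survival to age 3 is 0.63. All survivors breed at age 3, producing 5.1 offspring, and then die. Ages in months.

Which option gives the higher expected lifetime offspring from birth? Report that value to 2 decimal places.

breed at age 2: R₀ = 0.47 × (0.5 + 0.30 × 5.1) = 0.47 × 2.0300 = 0.9541
delay to age 3: R₀ = 0.47 × (0.63 × 5.1) = 0.47 × 3.2130 = 1.5101
Higher: delay to age 3 (1.5101).

1.51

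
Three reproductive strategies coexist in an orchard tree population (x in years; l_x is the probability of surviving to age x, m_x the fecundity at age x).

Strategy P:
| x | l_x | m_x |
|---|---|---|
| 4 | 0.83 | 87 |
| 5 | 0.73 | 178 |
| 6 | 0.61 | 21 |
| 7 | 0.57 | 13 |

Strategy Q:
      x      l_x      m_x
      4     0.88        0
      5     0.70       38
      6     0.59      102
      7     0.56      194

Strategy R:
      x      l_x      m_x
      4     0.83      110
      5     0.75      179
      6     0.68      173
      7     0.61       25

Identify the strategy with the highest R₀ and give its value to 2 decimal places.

358.44

Strategy P: R₀ = 0.83×87 + 0.73×178 + 0.61×21 + 0.57×13 = 222.3700
Strategy Q: R₀ = 0.88×0 + 0.70×38 + 0.59×102 + 0.56×194 = 195.4200
Strategy R: R₀ = 0.83×110 + 0.75×179 + 0.68×173 + 0.61×25 = 358.4400
Highest R₀: strategy R with 358.4400.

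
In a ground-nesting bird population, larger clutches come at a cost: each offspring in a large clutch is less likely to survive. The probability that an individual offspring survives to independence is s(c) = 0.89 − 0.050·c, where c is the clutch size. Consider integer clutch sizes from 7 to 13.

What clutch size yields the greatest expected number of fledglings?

Expected fledglings = c × s(c):
  c=7: 7 × 0.540 = 3.780
  c=8: 8 × 0.490 = 3.920
  c=9: 9 × 0.440 = 3.960
  c=10: 10 × 0.390 = 3.900
  c=11: 11 × 0.340 = 3.740
  c=12: 12 × 0.290 = 3.480
  c=13: 13 × 0.240 = 3.120
Maximum at c = 9 (3.960 fledglings).

9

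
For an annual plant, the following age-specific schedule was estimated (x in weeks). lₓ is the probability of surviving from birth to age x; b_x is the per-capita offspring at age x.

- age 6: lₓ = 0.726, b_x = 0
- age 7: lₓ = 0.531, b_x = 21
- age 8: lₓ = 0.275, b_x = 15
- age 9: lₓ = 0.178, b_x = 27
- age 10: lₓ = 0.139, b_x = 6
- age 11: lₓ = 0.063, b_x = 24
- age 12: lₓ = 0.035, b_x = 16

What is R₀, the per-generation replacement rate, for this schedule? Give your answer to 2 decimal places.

22.99

R₀ = Σ lₓ b_x:
  age 6: 0.726 × 0 = 0.0000
  age 7: 0.531 × 21 = 11.1510
  age 8: 0.275 × 15 = 4.1250
  age 9: 0.178 × 27 = 4.8060
  age 10: 0.139 × 6 = 0.8340
  age 11: 0.063 × 24 = 1.5120
  age 12: 0.035 × 16 = 0.5600
R₀ = 0.0000 + 11.1510 + 4.1250 + 4.8060 + 0.8340 + 1.5120 + 0.5600 = 22.9880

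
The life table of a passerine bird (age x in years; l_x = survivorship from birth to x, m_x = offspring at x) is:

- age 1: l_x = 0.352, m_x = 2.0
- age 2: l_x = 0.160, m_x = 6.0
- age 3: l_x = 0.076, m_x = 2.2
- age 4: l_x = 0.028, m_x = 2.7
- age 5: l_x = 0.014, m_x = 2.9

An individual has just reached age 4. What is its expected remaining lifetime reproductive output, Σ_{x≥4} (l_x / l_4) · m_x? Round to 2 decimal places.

l_4 = 0.028. Conditional survival from age 4 to x is l_x / l_4.
  x=4: (0.028/0.028) × 2.7 = 2.7000
  x=5: (0.014/0.028) × 2.9 = 1.4500
Sum = 2.7000 + 1.4500 = 4.1500

4.15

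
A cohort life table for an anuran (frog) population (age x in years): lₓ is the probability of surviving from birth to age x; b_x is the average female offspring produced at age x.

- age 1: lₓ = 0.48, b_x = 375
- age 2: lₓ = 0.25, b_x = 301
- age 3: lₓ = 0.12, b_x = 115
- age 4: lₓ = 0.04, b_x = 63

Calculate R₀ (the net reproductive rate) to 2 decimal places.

271.57

R₀ = Σ lₓ b_x:
  age 1: 0.48 × 375 = 180.0000
  age 2: 0.25 × 301 = 75.2500
  age 3: 0.12 × 115 = 13.8000
  age 4: 0.04 × 63 = 2.5200
R₀ = 180.0000 + 75.2500 + 13.8000 + 2.5200 = 271.5700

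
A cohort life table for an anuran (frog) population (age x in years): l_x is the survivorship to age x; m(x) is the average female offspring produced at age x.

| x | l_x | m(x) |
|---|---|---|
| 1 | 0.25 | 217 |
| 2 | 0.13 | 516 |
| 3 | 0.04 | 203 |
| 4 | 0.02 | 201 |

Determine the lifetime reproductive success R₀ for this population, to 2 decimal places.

R₀ = Σ l_x m(x):
  age 1: 0.25 × 217 = 54.2500
  age 2: 0.13 × 516 = 67.0800
  age 3: 0.04 × 203 = 8.1200
  age 4: 0.02 × 201 = 4.0200
R₀ = 54.2500 + 67.0800 + 8.1200 + 4.0200 = 133.4700

133.47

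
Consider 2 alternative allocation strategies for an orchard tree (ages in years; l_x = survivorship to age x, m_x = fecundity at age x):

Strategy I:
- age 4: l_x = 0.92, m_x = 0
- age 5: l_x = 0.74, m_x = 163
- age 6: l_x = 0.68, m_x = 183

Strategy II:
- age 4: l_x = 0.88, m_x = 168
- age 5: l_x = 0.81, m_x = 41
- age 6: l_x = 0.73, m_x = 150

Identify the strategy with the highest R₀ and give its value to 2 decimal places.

Strategy I: R₀ = 0.92×0 + 0.74×163 + 0.68×183 = 245.0600
Strategy II: R₀ = 0.88×168 + 0.81×41 + 0.73×150 = 290.5500
Highest R₀: strategy II with 290.5500.

290.55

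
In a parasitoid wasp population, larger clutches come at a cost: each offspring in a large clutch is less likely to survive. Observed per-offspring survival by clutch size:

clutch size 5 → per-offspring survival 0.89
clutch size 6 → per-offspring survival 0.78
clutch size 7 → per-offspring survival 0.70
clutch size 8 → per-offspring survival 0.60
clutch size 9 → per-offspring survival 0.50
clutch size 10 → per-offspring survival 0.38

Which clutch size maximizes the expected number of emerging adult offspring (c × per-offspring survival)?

7

Expected emerging adult offspring = c × s(c):
  c=5: 5 × 0.89 = 4.450
  c=6: 6 × 0.78 = 4.680
  c=7: 7 × 0.70 = 4.900
  c=8: 8 × 0.60 = 4.800
  c=9: 9 × 0.50 = 4.500
  c=10: 10 × 0.38 = 3.800
Maximum at c = 7 (4.900 emerging adult offspring).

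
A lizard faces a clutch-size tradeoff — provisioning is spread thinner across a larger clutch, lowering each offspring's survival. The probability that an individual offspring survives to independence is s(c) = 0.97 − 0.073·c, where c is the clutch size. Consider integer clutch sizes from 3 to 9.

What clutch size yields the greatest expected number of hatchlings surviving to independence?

Expected hatchlings surviving to independence = c × s(c):
  c=3: 3 × 0.751 = 2.253
  c=4: 4 × 0.678 = 2.712
  c=5: 5 × 0.605 = 3.025
  c=6: 6 × 0.532 = 3.192
  c=7: 7 × 0.459 = 3.213
  c=8: 8 × 0.386 = 3.088
  c=9: 9 × 0.313 = 2.817
Maximum at c = 7 (3.213 hatchlings surviving to independence).

7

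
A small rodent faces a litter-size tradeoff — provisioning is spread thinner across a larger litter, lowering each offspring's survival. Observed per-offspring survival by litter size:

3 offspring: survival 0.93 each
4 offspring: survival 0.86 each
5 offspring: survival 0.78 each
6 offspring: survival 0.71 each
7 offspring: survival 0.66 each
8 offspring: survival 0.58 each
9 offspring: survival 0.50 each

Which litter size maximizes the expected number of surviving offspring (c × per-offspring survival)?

Expected surviving offspring = c × s(c):
  c=3: 3 × 0.93 = 2.790
  c=4: 4 × 0.86 = 3.440
  c=5: 5 × 0.78 = 3.900
  c=6: 6 × 0.71 = 4.260
  c=7: 7 × 0.66 = 4.620
  c=8: 8 × 0.58 = 4.640
  c=9: 9 × 0.50 = 4.500
Maximum at c = 8 (4.640 surviving offspring).

8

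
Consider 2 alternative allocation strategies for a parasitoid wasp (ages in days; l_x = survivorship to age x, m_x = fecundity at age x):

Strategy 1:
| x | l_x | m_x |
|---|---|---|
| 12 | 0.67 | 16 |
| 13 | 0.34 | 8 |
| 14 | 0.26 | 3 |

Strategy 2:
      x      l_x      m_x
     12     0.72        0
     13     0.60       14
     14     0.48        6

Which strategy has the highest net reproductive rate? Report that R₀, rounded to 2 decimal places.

Strategy 1: R₀ = 0.67×16 + 0.34×8 + 0.26×3 = 14.2200
Strategy 2: R₀ = 0.72×0 + 0.60×14 + 0.48×6 = 11.2800
Highest R₀: strategy 1 with 14.2200.

14.22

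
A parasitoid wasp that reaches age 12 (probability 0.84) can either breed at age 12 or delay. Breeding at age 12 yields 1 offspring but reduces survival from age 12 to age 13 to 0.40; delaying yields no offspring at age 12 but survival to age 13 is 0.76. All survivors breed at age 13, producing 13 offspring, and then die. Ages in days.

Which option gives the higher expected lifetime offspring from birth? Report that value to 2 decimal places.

8.30

breed at age 12: R₀ = 0.84 × (1 + 0.40 × 13) = 0.84 × 6.2000 = 5.2080
delay to age 13: R₀ = 0.84 × (0.76 × 13) = 0.84 × 9.8800 = 8.2992
Higher: delay to age 13 (8.2992).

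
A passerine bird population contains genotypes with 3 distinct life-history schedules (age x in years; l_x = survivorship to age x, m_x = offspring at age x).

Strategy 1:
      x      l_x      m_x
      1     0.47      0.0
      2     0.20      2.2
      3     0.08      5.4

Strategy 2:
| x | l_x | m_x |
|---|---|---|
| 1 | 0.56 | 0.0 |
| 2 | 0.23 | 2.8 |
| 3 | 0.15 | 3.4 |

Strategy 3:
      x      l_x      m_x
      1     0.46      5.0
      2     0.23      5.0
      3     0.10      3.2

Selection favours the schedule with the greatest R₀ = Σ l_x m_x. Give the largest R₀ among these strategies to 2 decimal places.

3.77

Strategy 1: R₀ = 0.47×0.0 + 0.20×2.2 + 0.08×5.4 = 0.8720
Strategy 2: R₀ = 0.56×0.0 + 0.23×2.8 + 0.15×3.4 = 1.1540
Strategy 3: R₀ = 0.46×5.0 + 0.23×5.0 + 0.10×3.2 = 3.7700
Highest R₀: strategy 3 with 3.7700.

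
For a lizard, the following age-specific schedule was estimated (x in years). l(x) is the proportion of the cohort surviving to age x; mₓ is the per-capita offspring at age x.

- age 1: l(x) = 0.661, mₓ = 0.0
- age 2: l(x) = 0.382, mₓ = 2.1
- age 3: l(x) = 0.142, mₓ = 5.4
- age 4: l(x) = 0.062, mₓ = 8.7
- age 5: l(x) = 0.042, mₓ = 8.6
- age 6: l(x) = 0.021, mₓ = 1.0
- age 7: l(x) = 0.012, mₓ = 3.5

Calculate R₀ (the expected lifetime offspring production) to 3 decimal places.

2.533

R₀ = Σ l(x) mₓ:
  age 1: 0.661 × 0.0 = 0.0000
  age 2: 0.382 × 2.1 = 0.8022
  age 3: 0.142 × 5.4 = 0.7668
  age 4: 0.062 × 8.7 = 0.5394
  age 5: 0.042 × 8.6 = 0.3612
  age 6: 0.021 × 1.0 = 0.0210
  age 7: 0.012 × 3.5 = 0.0420
R₀ = 0.0000 + 0.8022 + 0.7668 + 0.5394 + 0.3612 + 0.0210 + 0.0420 = 2.5326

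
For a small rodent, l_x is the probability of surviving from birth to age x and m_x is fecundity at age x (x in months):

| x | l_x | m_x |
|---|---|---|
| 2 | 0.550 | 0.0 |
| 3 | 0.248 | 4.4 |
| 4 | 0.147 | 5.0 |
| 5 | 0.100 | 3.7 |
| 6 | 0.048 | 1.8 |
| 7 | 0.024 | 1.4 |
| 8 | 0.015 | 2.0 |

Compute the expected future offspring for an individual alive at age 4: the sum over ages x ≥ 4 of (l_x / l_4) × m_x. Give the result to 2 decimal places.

8.54

l_4 = 0.147. Conditional survival from age 4 to x is l_x / l_4.
  x=4: (0.147/0.147) × 5.0 = 5.0000
  x=5: (0.100/0.147) × 3.7 = 2.5170
  x=6: (0.048/0.147) × 1.8 = 0.5878
  x=7: (0.024/0.147) × 1.4 = 0.2286
  x=8: (0.015/0.147) × 2.0 = 0.2041
Sum = 5.0000 + 2.5170 + 0.5878 + 0.2286 + 0.2041 = 8.5374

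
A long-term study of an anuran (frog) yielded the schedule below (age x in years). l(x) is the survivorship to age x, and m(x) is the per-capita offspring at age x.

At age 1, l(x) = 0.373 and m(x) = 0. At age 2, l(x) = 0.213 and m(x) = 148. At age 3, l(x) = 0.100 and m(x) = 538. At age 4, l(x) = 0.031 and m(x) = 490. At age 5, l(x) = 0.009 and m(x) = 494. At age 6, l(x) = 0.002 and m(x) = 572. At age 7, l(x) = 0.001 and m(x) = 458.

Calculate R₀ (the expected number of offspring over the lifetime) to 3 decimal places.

106.562

R₀ = Σ l(x) m(x):
  age 1: 0.373 × 0 = 0.0000
  age 2: 0.213 × 148 = 31.5240
  age 3: 0.100 × 538 = 53.8000
  age 4: 0.031 × 490 = 15.1900
  age 5: 0.009 × 494 = 4.4460
  age 6: 0.002 × 572 = 1.1440
  age 7: 0.001 × 458 = 0.4580
R₀ = 0.0000 + 31.5240 + 53.8000 + 15.1900 + 4.4460 + 1.1440 + 0.4580 = 106.5620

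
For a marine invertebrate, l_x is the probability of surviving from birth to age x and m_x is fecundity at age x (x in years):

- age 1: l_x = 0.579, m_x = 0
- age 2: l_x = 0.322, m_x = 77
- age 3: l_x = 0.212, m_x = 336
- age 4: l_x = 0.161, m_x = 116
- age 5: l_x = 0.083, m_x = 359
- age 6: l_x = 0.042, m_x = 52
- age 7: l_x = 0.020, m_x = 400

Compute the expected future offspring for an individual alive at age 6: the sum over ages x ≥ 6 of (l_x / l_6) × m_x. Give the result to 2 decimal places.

l_6 = 0.042. Conditional survival from age 6 to x is l_x / l_6.
  x=6: (0.042/0.042) × 52 = 52.0000
  x=7: (0.020/0.042) × 400 = 190.4762
Sum = 52.0000 + 190.4762 = 242.4762

242.48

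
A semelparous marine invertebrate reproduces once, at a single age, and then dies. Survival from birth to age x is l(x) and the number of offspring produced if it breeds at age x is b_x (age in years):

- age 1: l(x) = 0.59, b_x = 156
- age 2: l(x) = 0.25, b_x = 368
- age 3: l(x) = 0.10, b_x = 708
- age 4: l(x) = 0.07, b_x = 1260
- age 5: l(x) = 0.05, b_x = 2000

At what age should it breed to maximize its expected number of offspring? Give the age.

5

Expected offspring if breeding at age x = l(x) × b_x:
  age 1: 0.59 × 156 = 92.040
  age 2: 0.25 × 368 = 92.000
  age 3: 0.10 × 708 = 70.800
  age 4: 0.07 × 1260 = 88.200
  age 5: 0.05 × 2000 = 100.000
Maximum at age 5 (100.000).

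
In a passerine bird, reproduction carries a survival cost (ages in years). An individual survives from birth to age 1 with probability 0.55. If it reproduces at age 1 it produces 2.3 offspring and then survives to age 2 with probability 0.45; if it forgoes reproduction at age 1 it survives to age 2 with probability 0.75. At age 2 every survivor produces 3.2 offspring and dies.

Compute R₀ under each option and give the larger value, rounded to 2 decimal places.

2.06

breed at age 1: R₀ = 0.55 × (2.3 + 0.45 × 3.2) = 0.55 × 3.7400 = 2.0570
delay to age 2: R₀ = 0.55 × (0.75 × 3.2) = 0.55 × 2.4000 = 1.3200
Higher: breed at age 1 (2.0570).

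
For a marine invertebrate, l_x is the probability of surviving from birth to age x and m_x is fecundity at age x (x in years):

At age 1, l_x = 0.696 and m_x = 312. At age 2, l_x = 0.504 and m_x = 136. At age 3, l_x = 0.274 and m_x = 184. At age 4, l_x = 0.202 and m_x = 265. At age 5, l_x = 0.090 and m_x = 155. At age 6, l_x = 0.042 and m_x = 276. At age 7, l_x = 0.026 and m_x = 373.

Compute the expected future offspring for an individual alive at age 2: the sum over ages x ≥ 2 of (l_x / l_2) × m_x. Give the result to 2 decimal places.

412.16

l_2 = 0.504. Conditional survival from age 2 to x is l_x / l_2.
  x=2: (0.504/0.504) × 136 = 136.0000
  x=3: (0.274/0.504) × 184 = 100.0317
  x=4: (0.202/0.504) × 265 = 106.2103
  x=5: (0.090/0.504) × 155 = 27.6786
  x=6: (0.042/0.504) × 276 = 23.0000
  x=7: (0.026/0.504) × 373 = 19.2421
Sum = 136.0000 + 100.0317 + 106.2103 + 27.6786 + 23.0000 + 19.2421 = 412.1627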